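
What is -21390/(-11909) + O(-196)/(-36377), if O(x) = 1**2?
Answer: 778092121/433213693 ≈ 1.7961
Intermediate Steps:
O(x) = 1
-21390/(-11909) + O(-196)/(-36377) = -21390/(-11909) + 1/(-36377) = -21390*(-1/11909) + 1*(-1/36377) = 21390/11909 - 1/36377 = 778092121/433213693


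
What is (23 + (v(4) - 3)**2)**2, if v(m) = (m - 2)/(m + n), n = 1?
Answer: 553536/625 ≈ 885.66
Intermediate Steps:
v(m) = (-2 + m)/(1 + m) (v(m) = (m - 2)/(m + 1) = (-2 + m)/(1 + m))
(23 + (v(4) - 3)**2)**2 = (23 + ((-2 + 4)/(1 + 4) - 3)**2)**2 = (23 + (2/5 - 3)**2)**2 = (23 + (-13/5)**2)**2 = (23 + 169/25)**2 = (744/25)**2 = 553536/625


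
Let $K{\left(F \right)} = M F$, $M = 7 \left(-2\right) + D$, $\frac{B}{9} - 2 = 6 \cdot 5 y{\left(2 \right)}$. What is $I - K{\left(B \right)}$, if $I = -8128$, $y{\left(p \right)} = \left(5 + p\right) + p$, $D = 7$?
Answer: $9008$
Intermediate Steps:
$y{\left(p \right)} = 5 + 2 p$
$B = 2448$ ($B = 18 + 9 \cdot 6 \cdot 5 \left(5 + 2 \cdot 2\right) = 18 + 9 \cdot 30 \left(5 + 4\right) = 18 + 9 \cdot 30 \cdot 9 = 18 + 9 \cdot 270 = 18 + 2430 = 2448$)
$M = -7$ ($M = 7 \left(-2\right) + 7 = -14 + 7 = -7$)
$K{\left(F \right)} = - 7 F$
$I - K{\left(B \right)} = -8128 - \left(-7\right) 2448 = -8128 - -17136 = -8128 + 17136 = 9008$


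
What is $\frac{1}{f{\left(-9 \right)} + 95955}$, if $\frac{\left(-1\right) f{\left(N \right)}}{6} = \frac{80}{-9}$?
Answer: $\frac{3}{288025} \approx 1.0416 \cdot 10^{-5}$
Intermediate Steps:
$f{\left(N \right)} = \frac{160}{3}$ ($f{\left(N \right)} = - 6 \frac{80}{-9} = - 6 \cdot 80 \left(- \frac{1}{9}\right) = \left(-6\right) \left(- \frac{80}{9}\right) = \frac{160}{3}$)
$\frac{1}{f{\left(-9 \right)} + 95955} = \frac{1}{\frac{160}{3} + 95955} = \frac{1}{\frac{288025}{3}} = \frac{3}{288025}$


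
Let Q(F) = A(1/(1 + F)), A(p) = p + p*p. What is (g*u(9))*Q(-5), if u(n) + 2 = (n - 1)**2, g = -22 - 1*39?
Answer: 5673/8 ≈ 709.13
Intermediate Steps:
g = -61 (g = -22 - 39 = -61)
A(p) = p + p**2
Q(F) = (1 + 1/(1 + F))/(1 + F)
u(n) = -2 + (-1 + n)**2 (u(n) = -2 + (n - 1)**2 = -2 + (-1 + n)**2)
(g*u(9))*Q(-5) = (-61*(-2 + (-1 + 9)**2))*((2 - 5)/(1 - 5)**2) = (-61*(-2 + 8**2))*(-3/(-4)**2) = (-61*(-2 + 64))*((1/16)*(-3)) = -61*62*(-3/16) = -3782*(-3/16) = 5673/8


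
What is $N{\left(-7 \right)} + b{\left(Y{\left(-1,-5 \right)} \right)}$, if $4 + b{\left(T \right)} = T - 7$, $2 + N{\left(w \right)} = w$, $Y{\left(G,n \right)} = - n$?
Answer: $-15$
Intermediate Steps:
$N{\left(w \right)} = -2 + w$
$b{\left(T \right)} = -11 + T$ ($b{\left(T \right)} = -4 + \left(T - 7\right) = -4 + \left(-7 + T\right) = -11 + T$)
$N{\left(-7 \right)} + b{\left(Y{\left(-1,-5 \right)} \right)} = \left(-2 - 7\right) - 6 = -9 + \left(-11 + 5\right) = -9 - 6 = -15$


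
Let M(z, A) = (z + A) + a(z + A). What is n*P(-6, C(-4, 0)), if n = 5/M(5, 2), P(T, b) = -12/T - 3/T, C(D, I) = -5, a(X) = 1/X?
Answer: 7/4 ≈ 1.7500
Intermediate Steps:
P(T, b) = -15/T
M(z, A) = A + z + 1/(A + z) (M(z, A) = (z + A) + 1/(z + A) = (A + z) + 1/(A + z) = A + z + 1/(A + z))
n = 7/10 (n = 5/(2 + 5 + 1/(2 + 5)) = 5/(2 + 5 + 1/7) = 5/(2 + 5 + ⅐) = 5/(50/7) = 5*(7/50) = 7/10 ≈ 0.70000)
n*P(-6, C(-4, 0)) = 7*(-15/(-6))/10 = 7*(-15*(-⅙))/10 = (7/10)*(5/2) = 7/4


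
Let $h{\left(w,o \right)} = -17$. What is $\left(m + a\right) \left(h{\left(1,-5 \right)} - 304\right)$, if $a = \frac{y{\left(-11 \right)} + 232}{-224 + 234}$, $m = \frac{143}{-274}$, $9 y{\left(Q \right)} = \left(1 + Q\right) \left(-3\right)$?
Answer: $- \frac{10119739}{1370} \approx -7386.7$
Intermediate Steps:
$y{\left(Q \right)} = - \frac{1}{3} - \frac{Q}{3}$ ($y{\left(Q \right)} = \frac{\left(1 + Q\right) \left(-3\right)}{9} = \frac{-3 - 3 Q}{9} = - \frac{1}{3} - \frac{Q}{3}$)
$m = - \frac{143}{274}$ ($m = 143 \left(- \frac{1}{274}\right) = - \frac{143}{274} \approx -0.5219$)
$a = \frac{353}{15}$ ($a = \frac{\left(- \frac{1}{3} - - \frac{11}{3}\right) + 232}{-224 + 234} = \frac{\left(- \frac{1}{3} + \frac{11}{3}\right) + 232}{10} = \left(\frac{10}{3} + 232\right) \frac{1}{10} = \frac{706}{3} \cdot \frac{1}{10} = \frac{353}{15} \approx 23.533$)
$\left(m + a\right) \left(h{\left(1,-5 \right)} - 304\right) = \left(- \frac{143}{274} + \frac{353}{15}\right) \left(-17 - 304\right) = \frac{94577}{4110} \left(-321\right) = - \frac{10119739}{1370}$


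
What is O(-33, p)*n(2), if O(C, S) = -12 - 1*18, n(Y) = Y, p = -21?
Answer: -60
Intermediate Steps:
O(C, S) = -30 (O(C, S) = -12 - 18 = -30)
O(-33, p)*n(2) = -30*2 = -60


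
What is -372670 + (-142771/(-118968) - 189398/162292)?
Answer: -1798836438840413/4826888664 ≈ -3.7267e+5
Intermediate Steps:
-372670 + (-142771/(-118968) - 189398/162292) = -372670 + (-142771*(-1/118968) - 189398*1/162292) = -372670 + (142771/118968 - 94699/81146) = -372670 + 159572467/4826888664 = -1798836438840413/4826888664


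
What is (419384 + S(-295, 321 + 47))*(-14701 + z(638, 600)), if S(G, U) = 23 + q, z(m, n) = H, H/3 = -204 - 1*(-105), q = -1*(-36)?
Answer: -6290806114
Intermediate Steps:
q = 36
H = -297 (H = 3*(-204 - 1*(-105)) = 3*(-204 + 105) = 3*(-99) = -297)
z(m, n) = -297
S(G, U) = 59 (S(G, U) = 23 + 36 = 59)
(419384 + S(-295, 321 + 47))*(-14701 + z(638, 600)) = (419384 + 59)*(-14701 - 297) = 419443*(-14998) = -6290806114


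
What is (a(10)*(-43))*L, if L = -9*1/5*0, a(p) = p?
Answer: 0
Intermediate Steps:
L = 0 (L = -9*1*(1/5)*0 = -9*0/5 = -9*0 = 0)
(a(10)*(-43))*L = (10*(-43))*0 = -430*0 = 0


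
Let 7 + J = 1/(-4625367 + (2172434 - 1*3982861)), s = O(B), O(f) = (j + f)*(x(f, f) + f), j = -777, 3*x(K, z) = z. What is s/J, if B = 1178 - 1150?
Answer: 539885887072/135151677 ≈ 3994.7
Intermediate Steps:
B = 28
x(K, z) = z/3
O(f) = 4*f*(-777 + f)/3 (O(f) = (-777 + f)*(f/3 + f) = (-777 + f)*(4*f/3) = 4*f*(-777 + f)/3)
s = -83888/3 (s = (4/3)*28*(-777 + 28) = (4/3)*28*(-749) = -83888/3 ≈ -27963.)
J = -45050559/6435794 (J = -7 + 1/(-4625367 + (2172434 - 1*3982861)) = -7 + 1/(-4625367 + (2172434 - 3982861)) = -7 + 1/(-4625367 - 1810427) = -7 + 1/(-6435794) = -7 - 1/6435794 = -45050559/6435794 ≈ -7.0000)
s/J = -83888/(3*(-45050559/6435794)) = -83888/3*(-6435794/45050559) = 539885887072/135151677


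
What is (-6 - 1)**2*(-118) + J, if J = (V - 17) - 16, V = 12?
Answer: -5803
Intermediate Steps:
J = -21 (J = (12 - 17) - 16 = -5 - 16 = -21)
(-6 - 1)**2*(-118) + J = (-6 - 1)**2*(-118) - 21 = (-7)**2*(-118) - 21 = 49*(-118) - 21 = -5782 - 21 = -5803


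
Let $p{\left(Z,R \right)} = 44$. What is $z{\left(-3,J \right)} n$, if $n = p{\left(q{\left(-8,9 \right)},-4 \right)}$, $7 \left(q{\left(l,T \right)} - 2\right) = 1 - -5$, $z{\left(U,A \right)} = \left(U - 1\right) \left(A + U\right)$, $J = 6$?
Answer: $-528$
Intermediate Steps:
$z{\left(U,A \right)} = \left(-1 + U\right) \left(A + U\right)$
$q{\left(l,T \right)} = \frac{20}{7}$ ($q{\left(l,T \right)} = 2 + \frac{1 - -5}{7} = 2 + \frac{1 + 5}{7} = 2 + \frac{1}{7} \cdot 6 = 2 + \frac{6}{7} = \frac{20}{7}$)
$n = 44$
$z{\left(-3,J \right)} n = \left(\left(-3\right)^{2} - 6 - -3 + 6 \left(-3\right)\right) 44 = \left(9 - 6 + 3 - 18\right) 44 = \left(-12\right) 44 = -528$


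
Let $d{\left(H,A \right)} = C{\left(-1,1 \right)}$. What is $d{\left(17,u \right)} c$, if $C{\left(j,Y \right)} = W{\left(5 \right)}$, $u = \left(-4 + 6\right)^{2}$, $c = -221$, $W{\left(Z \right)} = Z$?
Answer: $-1105$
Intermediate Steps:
$u = 4$ ($u = 2^{2} = 4$)
$C{\left(j,Y \right)} = 5$
$d{\left(H,A \right)} = 5$
$d{\left(17,u \right)} c = 5 \left(-221\right) = -1105$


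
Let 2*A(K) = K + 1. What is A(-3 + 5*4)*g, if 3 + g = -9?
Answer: -108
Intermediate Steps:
A(K) = 1/2 + K/2 (A(K) = (K + 1)/2 = (1 + K)/2 = 1/2 + K/2)
g = -12 (g = -3 - 9 = -12)
A(-3 + 5*4)*g = (1/2 + (-3 + 5*4)/2)*(-12) = (1/2 + (-3 + 20)/2)*(-12) = (1/2 + (1/2)*17)*(-12) = (1/2 + 17/2)*(-12) = 9*(-12) = -108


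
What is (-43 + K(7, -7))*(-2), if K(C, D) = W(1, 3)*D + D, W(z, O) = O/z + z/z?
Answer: 156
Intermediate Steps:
W(z, O) = 1 + O/z (W(z, O) = O/z + 1 = 1 + O/z)
K(C, D) = 5*D (K(C, D) = ((3 + 1)/1)*D + D = (1*4)*D + D = 4*D + D = 5*D)
(-43 + K(7, -7))*(-2) = (-43 + 5*(-7))*(-2) = (-43 - 35)*(-2) = -78*(-2) = 156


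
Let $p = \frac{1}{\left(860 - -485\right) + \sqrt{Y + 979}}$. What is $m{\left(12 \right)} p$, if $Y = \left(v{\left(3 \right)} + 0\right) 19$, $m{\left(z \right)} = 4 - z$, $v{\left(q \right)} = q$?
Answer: $- \frac{10760}{1807989} + \frac{16 \sqrt{259}}{1807989} \approx -0.0058089$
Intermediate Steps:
$Y = 57$ ($Y = \left(3 + 0\right) 19 = 3 \cdot 19 = 57$)
$p = \frac{1}{1345 + 2 \sqrt{259}}$ ($p = \frac{1}{\left(860 - -485\right) + \sqrt{57 + 979}} = \frac{1}{\left(860 + 485\right) + \sqrt{1036}} = \frac{1}{1345 + 2 \sqrt{259}} \approx 0.00072612$)
$m{\left(12 \right)} p = \left(4 - 12\right) \left(\frac{1345}{1807989} - \frac{2 \sqrt{259}}{1807989}\right) = - 8 \left(\frac{1345}{1807989} - \frac{2 \sqrt{259}}{1807989}\right) = - \frac{10760}{1807989} + \frac{16 \sqrt{259}}{1807989}$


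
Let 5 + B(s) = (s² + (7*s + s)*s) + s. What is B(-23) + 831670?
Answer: 836403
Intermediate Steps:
B(s) = -5 + s + 9*s² (B(s) = -5 + ((s² + (7*s + s)*s) + s) = -5 + ((s² + (8*s)*s) + s) = -5 + ((s² + 8*s²) + s) = -5 + (9*s² + s) = -5 + (s + 9*s²) = -5 + s + 9*s²)
B(-23) + 831670 = (-5 - 23 + 9*(-23)²) + 831670 = (-5 - 23 + 9*529) + 831670 = (-5 - 23 + 4761) + 831670 = 4733 + 831670 = 836403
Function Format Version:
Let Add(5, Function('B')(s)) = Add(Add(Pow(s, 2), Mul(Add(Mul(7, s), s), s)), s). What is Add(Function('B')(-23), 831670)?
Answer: 836403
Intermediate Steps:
Function('B')(s) = Add(-5, s, Mul(9, Pow(s, 2))) (Function('B')(s) = Add(-5, Add(Add(Pow(s, 2), Mul(Add(Mul(7, s), s), s)), s)) = Add(-5, Add(Add(Pow(s, 2), Mul(Mul(8, s), s)), s)) = Add(-5, Add(Add(Pow(s, 2), Mul(8, Pow(s, 2))), s)) = Add(-5, Add(Mul(9, Pow(s, 2)), s)) = Add(-5, Add(s, Mul(9, Pow(s, 2)))) = Add(-5, s, Mul(9, Pow(s, 2))))
Add(Function('B')(-23), 831670) = Add(Add(-5, -23, Mul(9, Pow(-23, 2))), 831670) = Add(Add(-5, -23, Mul(9, 529)), 831670) = Add(Add(-5, -23, 4761), 831670) = Add(4733, 831670) = 836403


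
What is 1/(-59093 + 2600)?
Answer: -1/56493 ≈ -1.7701e-5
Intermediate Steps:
1/(-59093 + 2600) = 1/(-56493) = -1/56493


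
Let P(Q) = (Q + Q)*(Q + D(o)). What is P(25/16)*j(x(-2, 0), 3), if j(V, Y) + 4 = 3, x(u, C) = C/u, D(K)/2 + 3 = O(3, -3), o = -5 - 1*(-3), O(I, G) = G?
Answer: 4175/128 ≈ 32.617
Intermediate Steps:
o = -2 (o = -5 + 3 = -2)
D(K) = -12 (D(K) = -6 + 2*(-3) = -6 - 6 = -12)
P(Q) = 2*Q*(-12 + Q) (P(Q) = (Q + Q)*(Q - 12) = (2*Q)*(-12 + Q) = 2*Q*(-12 + Q))
j(V, Y) = -1 (j(V, Y) = -4 + 3 = -1)
P(25/16)*j(x(-2, 0), 3) = (2*(25/16)*(-12 + 25/16))*(-1) = (2*(25/16)*(-167/16))*(-1) = -4175/128*(-1) = 4175/128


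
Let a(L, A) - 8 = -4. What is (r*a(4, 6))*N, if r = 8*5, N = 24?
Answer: 3840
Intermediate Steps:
a(L, A) = 4 (a(L, A) = 8 - 4 = 4)
r = 40
(r*a(4, 6))*N = (40*4)*24 = 160*24 = 3840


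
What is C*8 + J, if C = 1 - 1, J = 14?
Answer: 14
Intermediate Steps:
C = 0
C*8 + J = 0*8 + 14 = 0 + 14 = 14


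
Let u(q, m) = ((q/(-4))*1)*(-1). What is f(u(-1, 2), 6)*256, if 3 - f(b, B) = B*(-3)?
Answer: 5376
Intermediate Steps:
u(q, m) = q/4 (u(q, m) = ((q*(-1/4))*1)*(-1) = (-q/4*1)*(-1) = -q/4*(-1) = q/4)
f(b, B) = 3 + 3*B (f(b, B) = 3 - B*(-3) = 3 - (-3)*B = 3 + 3*B)
f(u(-1, 2), 6)*256 = (3 + 3*6)*256 = (3 + 18)*256 = 21*256 = 5376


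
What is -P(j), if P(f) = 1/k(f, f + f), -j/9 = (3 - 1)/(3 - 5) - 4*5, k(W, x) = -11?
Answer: 1/11 ≈ 0.090909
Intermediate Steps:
j = 189 (j = -9*((3 - 1)/(3 - 5) - 4*5) = -9*(2/(-2) - 20) = -9*(2*(-½) - 20) = -9*(-1 - 20) = -9*(-21) = 189)
P(f) = -1/11 (P(f) = 1/(-11) = -1/11)
-P(j) = -1*(-1/11) = 1/11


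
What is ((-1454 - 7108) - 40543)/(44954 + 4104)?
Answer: -49105/49058 ≈ -1.0010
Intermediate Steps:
((-1454 - 7108) - 40543)/(44954 + 4104) = (-8562 - 40543)/49058 = -49105*1/49058 = -49105/49058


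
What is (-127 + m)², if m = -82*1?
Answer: 43681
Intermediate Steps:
m = -82
(-127 + m)² = (-127 - 82)² = (-209)² = 43681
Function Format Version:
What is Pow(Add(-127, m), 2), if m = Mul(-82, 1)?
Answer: 43681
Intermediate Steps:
m = -82
Pow(Add(-127, m), 2) = Pow(Add(-127, -82), 2) = Pow(-209, 2) = 43681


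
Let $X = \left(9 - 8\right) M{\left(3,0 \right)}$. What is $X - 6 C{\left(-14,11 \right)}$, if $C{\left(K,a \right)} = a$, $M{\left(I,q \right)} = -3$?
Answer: $-69$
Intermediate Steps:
$X = -3$ ($X = \left(9 - 8\right) \left(-3\right) = 1 \left(-3\right) = -3$)
$X - 6 C{\left(-14,11 \right)} = -3 - 66 = -69$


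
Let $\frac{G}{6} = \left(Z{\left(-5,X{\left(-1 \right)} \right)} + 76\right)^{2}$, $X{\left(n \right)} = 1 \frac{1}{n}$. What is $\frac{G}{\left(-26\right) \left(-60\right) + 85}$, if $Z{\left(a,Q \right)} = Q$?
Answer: $\frac{6750}{329} \approx 20.517$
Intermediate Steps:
$X{\left(n \right)} = \frac{1}{n}$
$G = 33750$ ($G = 6 \left(\frac{1}{-1} + 76\right)^{2} = 6 \left(-1 + 76\right)^{2} = 6 \cdot 75^{2} = 6 \cdot 5625 = 33750$)
$\frac{G}{\left(-26\right) \left(-60\right) + 85} = \frac{33750}{\left(-26\right) \left(-60\right) + 85} = \frac{33750}{1560 + 85} = \frac{33750}{1645} = 33750 \cdot \frac{1}{1645} = \frac{6750}{329}$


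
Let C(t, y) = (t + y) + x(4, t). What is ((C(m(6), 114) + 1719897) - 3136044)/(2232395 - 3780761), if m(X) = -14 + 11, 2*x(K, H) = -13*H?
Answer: 944011/1032244 ≈ 0.91452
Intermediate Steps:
x(K, H) = -13*H/2 (x(K, H) = (-13*H)/2 = -13*H/2)
m(X) = -3
C(t, y) = y - 11*t/2 (C(t, y) = (t + y) - 13*t/2 = y - 11*t/2)
((C(m(6), 114) + 1719897) - 3136044)/(2232395 - 3780761) = (((114 - 11/2*(-3)) + 1719897) - 3136044)/(2232395 - 3780761) = (((114 + 33/2) + 1719897) - 3136044)/(-1548366) = ((261/2 + 1719897) - 3136044)*(-1/1548366) = (3440055/2 - 3136044)*(-1/1548366) = -2832033/2*(-1/1548366) = 944011/1032244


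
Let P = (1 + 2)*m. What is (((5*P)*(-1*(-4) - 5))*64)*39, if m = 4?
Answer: -149760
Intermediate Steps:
P = 12 (P = (1 + 2)*4 = 3*4 = 12)
(((5*P)*(-1*(-4) - 5))*64)*39 = (((5*12)*(-1*(-4) - 5))*64)*39 = ((60*(4 - 5))*64)*39 = ((60*(-1))*64)*39 = -60*64*39 = -3840*39 = -149760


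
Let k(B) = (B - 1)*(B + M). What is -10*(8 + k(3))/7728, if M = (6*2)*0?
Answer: -5/276 ≈ -0.018116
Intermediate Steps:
M = 0 (M = 12*0 = 0)
k(B) = B*(-1 + B) (k(B) = (B - 1)*(B + 0) = (-1 + B)*B = B*(-1 + B))
-10*(8 + k(3))/7728 = -10*(8 + 3*(-1 + 3))/7728 = -10*(8 + 3*2)*(1/7728) = -10*(8 + 6)*(1/7728) = -10*14*(1/7728) = -140*1/7728 = -5/276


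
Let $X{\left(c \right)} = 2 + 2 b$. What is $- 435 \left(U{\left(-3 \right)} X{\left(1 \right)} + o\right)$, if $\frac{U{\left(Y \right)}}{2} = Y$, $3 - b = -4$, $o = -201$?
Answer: $129195$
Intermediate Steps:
$b = 7$ ($b = 3 - -4 = 3 + 4 = 7$)
$U{\left(Y \right)} = 2 Y$
$X{\left(c \right)} = 16$ ($X{\left(c \right)} = 2 + 2 \cdot 7 = 2 + 14 = 16$)
$- 435 \left(U{\left(-3 \right)} X{\left(1 \right)} + o\right) = - 435 \left(2 \left(-3\right) 16 - 201\right) = - 435 \left(\left(-6\right) 16 - 201\right) = - 435 \left(-96 - 201\right) = \left(-435\right) \left(-297\right) = 129195$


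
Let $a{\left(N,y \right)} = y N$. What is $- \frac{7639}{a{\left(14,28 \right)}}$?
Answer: $- \frac{7639}{392} \approx -19.487$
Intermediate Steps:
$a{\left(N,y \right)} = N y$
$- \frac{7639}{a{\left(14,28 \right)}} = - \frac{7639}{14 \cdot 28} = - \frac{7639}{392}$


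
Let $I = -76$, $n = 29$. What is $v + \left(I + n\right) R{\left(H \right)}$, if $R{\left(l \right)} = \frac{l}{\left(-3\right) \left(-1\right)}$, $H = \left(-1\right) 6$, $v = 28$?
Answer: $122$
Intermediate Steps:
$H = -6$
$R{\left(l \right)} = \frac{l}{3}$
$v + \left(I + n\right) R{\left(H \right)} = 28 + \left(-76 + 29\right) \frac{1}{3} \left(-6\right) = 28 - -94 = 28 + 94 = 122$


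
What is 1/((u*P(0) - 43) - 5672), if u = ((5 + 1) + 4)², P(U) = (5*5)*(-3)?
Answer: -1/13215 ≈ -7.5672e-5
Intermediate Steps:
P(U) = -75 (P(U) = 25*(-3) = -75)
u = 100 (u = (6 + 4)² = 10² = 100)
1/((u*P(0) - 43) - 5672) = 1/((100*(-75) - 43) - 5672) = 1/((-7500 - 43) - 5672) = 1/(-7543 - 5672) = 1/(-13215) = -1/13215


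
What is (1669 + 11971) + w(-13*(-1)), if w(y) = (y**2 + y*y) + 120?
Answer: 14098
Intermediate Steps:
w(y) = 120 + 2*y**2 (w(y) = (y**2 + y**2) + 120 = 2*y**2 + 120 = 120 + 2*y**2)
(1669 + 11971) + w(-13*(-1)) = (1669 + 11971) + (120 + 2*(-13*(-1))**2) = 13640 + (120 + 2*13**2) = 13640 + (120 + 2*169) = 13640 + (120 + 338) = 13640 + 458 = 14098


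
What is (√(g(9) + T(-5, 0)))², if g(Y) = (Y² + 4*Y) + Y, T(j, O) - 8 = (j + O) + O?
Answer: 129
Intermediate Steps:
T(j, O) = 8 + j + 2*O (T(j, O) = 8 + ((j + O) + O) = 8 + ((O + j) + O) = 8 + (j + 2*O) = 8 + j + 2*O)
g(Y) = Y² + 5*Y
(√(g(9) + T(-5, 0)))² = (√(9*(5 + 9) + (8 - 5 + 2*0)))² = (√(9*14 + (8 - 5 + 0)))² = (√(126 + 3))² = (√129)² = 129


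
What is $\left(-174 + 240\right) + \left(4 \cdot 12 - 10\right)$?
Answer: $104$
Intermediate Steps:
$\left(-174 + 240\right) + \left(4 \cdot 12 - 10\right) = 66 + \left(48 - 10\right) = 66 + 38 = 104$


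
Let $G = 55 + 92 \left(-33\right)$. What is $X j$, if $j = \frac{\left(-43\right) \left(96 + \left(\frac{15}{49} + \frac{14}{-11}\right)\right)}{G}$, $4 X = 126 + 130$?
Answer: $\frac{140965696}{1606759} \approx 87.733$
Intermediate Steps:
$X = 64$ ($X = \frac{126 + 130}{4} = \frac{1}{4} \cdot 256 = 64$)
$G = -2981$ ($G = 55 - 3036 = -2981$)
$j = \frac{2202589}{1606759}$ ($j = \frac{\left(-43\right) \left(96 + \left(\frac{15}{49} + \frac{14}{-11}\right)\right)}{-2981} = - 43 \left(96 + \left(15 \cdot \frac{1}{49} + 14 \left(- \frac{1}{11}\right)\right)\right) \left(- \frac{1}{2981}\right) = - 43 \left(96 + \left(\frac{15}{49} - \frac{14}{11}\right)\right) \left(- \frac{1}{2981}\right) = - 43 \left(96 - \frac{521}{539}\right) \left(- \frac{1}{2981}\right) = \left(-43\right) \frac{51223}{539} \left(- \frac{1}{2981}\right) = \left(- \frac{2202589}{539}\right) \left(- \frac{1}{2981}\right) = \frac{2202589}{1606759} \approx 1.3708$)
$X j = 64 \cdot \frac{2202589}{1606759} = \frac{140965696}{1606759}$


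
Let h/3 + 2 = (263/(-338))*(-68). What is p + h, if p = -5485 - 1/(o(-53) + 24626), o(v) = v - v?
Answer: -22191793947/4161794 ≈ -5332.3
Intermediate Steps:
o(v) = 0
h = 25812/169 (h = -6 + 3*((263/(-338))*(-68)) = -6 + 3*((263*(-1/338))*(-68)) = -6 + 3*(-263/338*(-68)) = -6 + 3*(8942/169) = -6 + 26826/169 = 25812/169 ≈ 152.73)
p = -135073611/24626 (p = -5485 - 1/(0 + 24626) = -5485 - 1/24626 = -135073611/24626 ≈ -5485.0)
p + h = -135073611/24626 + 25812/169 = -22191793947/4161794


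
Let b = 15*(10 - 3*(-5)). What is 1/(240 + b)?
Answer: 1/615 ≈ 0.0016260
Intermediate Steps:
b = 375 (b = 15*(10 + 15) = 15*25 = 375)
1/(240 + b) = 1/(240 + 375) = 1/615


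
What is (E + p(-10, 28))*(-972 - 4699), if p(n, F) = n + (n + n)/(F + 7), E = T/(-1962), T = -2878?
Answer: 354556591/6867 ≈ 51632.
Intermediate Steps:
E = 1439/981 (E = -2878/(-1962) = -2878*(-1/1962) = 1439/981 ≈ 1.4669)
p(n, F) = n + 2*n/(7 + F) (p(n, F) = n + (2*n)/(7 + F) = n + 2*n/(7 + F))
(E + p(-10, 28))*(-972 - 4699) = (1439/981 - 10*(9 + 28)/(7 + 28))*(-972 - 4699) = (1439/981 - 10*37/35)*(-5671) = (1439/981 - 10*1/35*37)*(-5671) = (1439/981 - 74/7)*(-5671) = -62521/6867*(-5671) = 354556591/6867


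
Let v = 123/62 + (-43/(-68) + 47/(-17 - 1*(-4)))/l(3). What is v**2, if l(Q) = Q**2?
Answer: 2050550089/750979216 ≈ 2.7305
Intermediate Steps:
v = 45283/27404 (v = 123/62 + (-43/(-68) + 47/(-17 - 1*(-4)))/(3**2) = 123*(1/62) + (-43*(-1/68) + 47/(-17 + 4))/9 = 123/62 + (43/68 + 47/(-13))*(1/9) = 123/62 + (43/68 + 47*(-1/13))*(1/9) = 123/62 + (43/68 - 47/13)*(1/9) = 123/62 - 2637/884*1/9 = 123/62 - 293/884 = 45283/27404 ≈ 1.6524)
v**2 = (45283/27404)**2 = 2050550089/750979216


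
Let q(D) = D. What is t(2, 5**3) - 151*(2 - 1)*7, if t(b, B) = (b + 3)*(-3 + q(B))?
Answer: -447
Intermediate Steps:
t(b, B) = (-3 + B)*(3 + b) (t(b, B) = (b + 3)*(-3 + B) = (3 + b)*(-3 + B) = (-3 + B)*(3 + b))
t(2, 5**3) - 151*(2 - 1)*7 = (-9 - 3*2 + 3*5**3 + 5**3*2) - 151*(2 - 1)*7 = (-9 - 6 + 3*125 + 125*2) - 151*7 = (-9 - 6 + 375 + 250) - 151*7 = 610 - 1057 = -447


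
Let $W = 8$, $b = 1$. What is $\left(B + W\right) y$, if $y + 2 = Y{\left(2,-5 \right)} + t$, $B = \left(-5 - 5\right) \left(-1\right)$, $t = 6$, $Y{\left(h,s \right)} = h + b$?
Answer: $126$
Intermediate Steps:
$Y{\left(h,s \right)} = 1 + h$ ($Y{\left(h,s \right)} = h + 1 = 1 + h$)
$B = 10$ ($B = \left(-10\right) \left(-1\right) = 10$)
$y = 7$ ($y = -2 + \left(\left(1 + 2\right) + 6\right) = -2 + \left(3 + 6\right) = -2 + 9 = 7$)
$\left(B + W\right) y = \left(10 + 8\right) 7 = 18 \cdot 7 = 126$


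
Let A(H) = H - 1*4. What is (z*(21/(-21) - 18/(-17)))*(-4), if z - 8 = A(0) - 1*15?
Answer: 44/17 ≈ 2.5882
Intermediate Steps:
A(H) = -4 + H (A(H) = H - 4 = -4 + H)
z = -11 (z = 8 + ((-4 + 0) - 1*15) = 8 + (-4 - 15) = 8 - 19 = -11)
(z*(21/(-21) - 18/(-17)))*(-4) = -11*(21/(-21) - 18/(-17))*(-4) = -11*(21*(-1/21) - 18*(-1/17))*(-4) = -11*(-1 + 18/17)*(-4) = -11*1/17*(-4) = -11/17*(-4) = 44/17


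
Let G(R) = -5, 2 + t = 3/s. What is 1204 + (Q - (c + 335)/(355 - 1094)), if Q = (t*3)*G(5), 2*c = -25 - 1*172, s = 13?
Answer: 23649715/19214 ≈ 1230.9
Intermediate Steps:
c = -197/2 (c = (-25 - 1*172)/2 = (-25 - 172)/2 = (½)*(-197) = -197/2 ≈ -98.500)
t = -23/13 (t = -2 + 3/13 = -23/13 ≈ -1.7692)
Q = 345/13 (Q = -23/13*3*(-5) = -69/13*(-5) = 345/13 ≈ 26.538)
1204 + (Q - (c + 335)/(355 - 1094)) = 1204 + (345/13 - (-197/2 + 335)/(355 - 1094)) = 1204 + (345/13 - 473/(2*(-739))) = 1204 + (345/13 - 473*(-1)/(2*739)) = 1204 + (345/13 - 1*(-473/1478)) = 1204 + (345/13 + 473/1478) = 1204 + 516059/19214 = 23649715/19214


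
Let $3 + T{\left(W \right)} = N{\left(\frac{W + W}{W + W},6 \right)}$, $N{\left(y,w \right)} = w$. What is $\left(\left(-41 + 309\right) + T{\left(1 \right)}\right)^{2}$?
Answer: $73441$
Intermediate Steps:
$T{\left(W \right)} = 3$ ($T{\left(W \right)} = -3 + 6 = 3$)
$\left(\left(-41 + 309\right) + T{\left(1 \right)}\right)^{2} = \left(\left(-41 + 309\right) + 3\right)^{2} = \left(268 + 3\right)^{2} = 271^{2} = 73441$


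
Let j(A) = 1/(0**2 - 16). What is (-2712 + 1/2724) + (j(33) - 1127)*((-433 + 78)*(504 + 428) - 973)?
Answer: 4075036647061/10896 ≈ 3.7399e+8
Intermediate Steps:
j(A) = -1/16 (j(A) = 1/(0 - 16) = 1/(-16) = -1/16)
(-2712 + 1/2724) + (j(33) - 1127)*((-433 + 78)*(504 + 428) - 973) = (-2712 + 1/2724) + (-1/16 - 1127)*((-433 + 78)*(504 + 428) - 973) = (-2712 + 1/2724) - 18033*(-355*932 - 973)/16 = -7387487/2724 - 18033*(-330860 - 973)/16 = -7387487/2724 - 18033/16*(-331833) = -7387487/2724 + 5983944489/16 = 4075036647061/10896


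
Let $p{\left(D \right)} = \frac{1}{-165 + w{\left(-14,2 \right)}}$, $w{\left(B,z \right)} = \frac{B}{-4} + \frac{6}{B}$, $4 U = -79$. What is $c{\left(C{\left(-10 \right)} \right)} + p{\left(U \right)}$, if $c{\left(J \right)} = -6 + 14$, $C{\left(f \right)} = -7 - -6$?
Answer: $\frac{18122}{2267} \approx 7.9938$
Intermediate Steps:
$C{\left(f \right)} = -1$ ($C{\left(f \right)} = -7 + 6 = -1$)
$c{\left(J \right)} = 8$
$U = - \frac{79}{4}$ ($U = \frac{1}{4} \left(-79\right) = - \frac{79}{4} \approx -19.75$)
$w{\left(B,z \right)} = \frac{6}{B} - \frac{B}{4}$ ($w{\left(B,z \right)} = B \left(- \frac{1}{4}\right) + \frac{6}{B} = - \frac{B}{4} + \frac{6}{B} = \frac{6}{B} - \frac{B}{4}$)
$p{\left(D \right)} = - \frac{14}{2267}$ ($p{\left(D \right)} = \frac{1}{-165 + \left(\frac{6}{-14} - - \frac{7}{2}\right)} = \frac{1}{-165 + \left(6 \left(- \frac{1}{14}\right) + \frac{7}{2}\right)} = \frac{1}{-165 + \left(- \frac{3}{7} + \frac{7}{2}\right)} = \frac{1}{-165 + \frac{43}{14}} = \frac{1}{- \frac{2267}{14}} = - \frac{14}{2267}$)
$c{\left(C{\left(-10 \right)} \right)} + p{\left(U \right)} = 8 - \frac{14}{2267} = \frac{18122}{2267}$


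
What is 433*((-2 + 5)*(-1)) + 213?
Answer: -1086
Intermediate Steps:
433*((-2 + 5)*(-1)) + 213 = 433*(3*(-1)) + 213 = 433*(-3) + 213 = -1299 + 213 = -1086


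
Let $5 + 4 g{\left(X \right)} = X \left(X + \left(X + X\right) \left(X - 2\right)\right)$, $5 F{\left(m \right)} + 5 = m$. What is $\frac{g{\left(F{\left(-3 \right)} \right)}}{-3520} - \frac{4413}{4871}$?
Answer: $- \frac{7754171561}{8572960000} \approx -0.90449$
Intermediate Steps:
$F{\left(m \right)} = -1 + \frac{m}{5}$
$g{\left(X \right)} = - \frac{5}{4} + \frac{X \left(X + 2 X \left(-2 + X\right)\right)}{4}$ ($g{\left(X \right)} = - \frac{5}{4} + \frac{X \left(X + \left(X + X\right) \left(X - 2\right)\right)}{4} = - \frac{5}{4} + \frac{X \left(X + 2 X \left(-2 + X\right)\right)}{4}$)
$\frac{g{\left(F{\left(-3 \right)} \right)}}{-3520} - \frac{4413}{4871} = \frac{- \frac{5}{4} + \frac{\left(-1 + \frac{1}{5} \left(-3\right)\right)^{3}}{2} - \frac{3 \left(-1 + \frac{1}{5} \left(-3\right)\right)^{2}}{4}}{-3520} - \frac{4413}{4871} = \left(- \frac{5}{4} + \frac{\left(-1 - \frac{3}{5}\right)^{3}}{2} - \frac{3 \left(-1 - \frac{3}{5}\right)^{2}}{4}\right) \left(- \frac{1}{3520}\right) - \frac{4413}{4871} = \left(- \frac{5}{4} + \frac{\left(- \frac{8}{5}\right)^{3}}{2} - \frac{3 \left(- \frac{8}{5}\right)^{2}}{4}\right) \left(- \frac{1}{3520}\right) - \frac{4413}{4871} = \left(- \frac{5}{4} + \frac{1}{2} \left(- \frac{512}{125}\right) - \frac{48}{25}\right) \left(- \frac{1}{3520}\right) - \frac{4413}{4871} = \left(- \frac{5}{4} - \frac{256}{125} - \frac{48}{25}\right) \left(- \frac{1}{3520}\right) - \frac{4413}{4871} = \left(- \frac{2609}{500}\right) \left(- \frac{1}{3520}\right) - \frac{4413}{4871} = \frac{2609}{1760000} - \frac{4413}{4871} = - \frac{7754171561}{8572960000}$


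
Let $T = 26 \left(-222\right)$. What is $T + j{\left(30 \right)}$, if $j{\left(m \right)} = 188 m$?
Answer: $-132$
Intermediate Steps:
$T = -5772$
$T + j{\left(30 \right)} = -5772 + 188 \cdot 30 = -5772 + 5640 = -132$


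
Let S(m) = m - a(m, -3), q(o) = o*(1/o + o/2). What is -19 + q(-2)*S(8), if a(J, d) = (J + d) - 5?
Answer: 5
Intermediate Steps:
q(o) = o*(1/o + o/2) (q(o) = o*(1/o + o*(½)) = o*(1/o + o/2))
a(J, d) = -5 + J + d
S(m) = 8 (S(m) = m - (-5 + m - 3) = m - (-8 + m) = m + (8 - m) = 8)
-19 + q(-2)*S(8) = -19 + (1 + (½)*(-2)²)*8 = -19 + (1 + (½)*4)*8 = -19 + (1 + 2)*8 = -19 + 3*8 = -19 + 24 = 5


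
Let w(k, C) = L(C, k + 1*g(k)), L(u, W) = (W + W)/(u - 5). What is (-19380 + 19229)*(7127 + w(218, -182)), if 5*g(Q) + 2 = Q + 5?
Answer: -1005829573/935 ≈ -1.0758e+6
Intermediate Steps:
g(Q) = ⅗ + Q/5 (g(Q) = -⅖ + (Q + 5)/5 = -⅖ + (5 + Q)/5 = -⅖ + (1 + Q/5) = ⅗ + Q/5)
L(u, W) = 2*W/(-5 + u) (L(u, W) = (2*W)/(-5 + u) = 2*W/(-5 + u))
w(k, C) = 2*(⅗ + 6*k/5)/(-5 + C) (w(k, C) = 2*(k + 1*(⅗ + k/5))/(-5 + C) = 2*(k + (⅗ + k/5))/(-5 + C) = 2*(⅗ + 6*k/5)/(-5 + C))
(-19380 + 19229)*(7127 + w(218, -182)) = (-19380 + 19229)*(7127 + 6*(1 + 2*218)/(5*(-5 - 182))) = -151*(7127 + (6/5)*(1 + 436)/(-187)) = -151*(7127 + (6/5)*(-1/187)*437) = -151*(7127 - 2622/935) = -151*6661123/935 = -1005829573/935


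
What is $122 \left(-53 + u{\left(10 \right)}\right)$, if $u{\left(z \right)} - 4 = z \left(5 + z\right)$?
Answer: $12322$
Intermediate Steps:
$u{\left(z \right)} = 4 + z \left(5 + z\right)$
$122 \left(-53 + u{\left(10 \right)}\right) = 122 \left(-53 + \left(4 + 10^{2} + 5 \cdot 10\right)\right) = 122 \left(-53 + \left(4 + 100 + 50\right)\right) = 122 \left(-53 + 154\right) = 122 \cdot 101 = 12322$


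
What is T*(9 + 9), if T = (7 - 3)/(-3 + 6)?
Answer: 24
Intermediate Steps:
T = 4/3 ≈ 1.3333
T*(9 + 9) = 4*(9 + 9)/3 = (4/3)*18 = 24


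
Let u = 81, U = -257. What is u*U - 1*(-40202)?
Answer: 19385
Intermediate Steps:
u*U - 1*(-40202) = 81*(-257) - 1*(-40202) = -20817 + 40202 = 19385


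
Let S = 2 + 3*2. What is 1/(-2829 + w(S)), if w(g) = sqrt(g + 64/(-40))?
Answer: -14145/40016173 - 4*sqrt(10)/40016173 ≈ -0.00035380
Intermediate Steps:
S = 8 (S = 2 + 6 = 8)
w(g) = sqrt(-8/5 + g) (w(g) = sqrt(g + 64*(-1/40)) = sqrt(g - 8/5) = sqrt(-8/5 + g))
1/(-2829 + w(S)) = 1/(-2829 + sqrt(-40 + 25*8)/5) = 1/(-2829 + sqrt(-40 + 200)/5) = 1/(-2829 + sqrt(160)/5) = 1/(-2829 + (4*sqrt(10))/5) = 1/(-2829 + 4*sqrt(10)/5)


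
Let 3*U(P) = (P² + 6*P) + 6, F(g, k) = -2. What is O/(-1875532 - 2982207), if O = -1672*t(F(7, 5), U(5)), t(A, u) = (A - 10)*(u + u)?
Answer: -815936/4857739 ≈ -0.16797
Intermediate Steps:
U(P) = 2 + 2*P + P²/3 (U(P) = ((P² + 6*P) + 6)/3 = (6 + P² + 6*P)/3 = 2 + 2*P + P²/3)
t(A, u) = 2*u*(-10 + A) (t(A, u) = (-10 + A)*(2*u) = 2*u*(-10 + A))
O = 815936 (O = -3344*(2 + 2*5 + (⅓)*5²)*(-10 - 2) = -3344*(2 + 10 + (⅓)*25)*(-12) = -3344*(2 + 10 + 25/3)*(-12) = -3344*61*(-12)/3 = -1672*(-488) = 815936)
O/(-1875532 - 2982207) = 815936/(-1875532 - 2982207) = 815936/(-4857739) = 815936*(-1/4857739) = -815936/4857739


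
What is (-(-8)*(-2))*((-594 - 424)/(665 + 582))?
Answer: 16288/1247 ≈ 13.062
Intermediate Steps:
(-(-8)*(-2))*((-594 - 424)/(665 + 582)) = (-1*16)*(-1018/1247) = -(-16288)/1247 = -16*(-1018/1247) = 16288/1247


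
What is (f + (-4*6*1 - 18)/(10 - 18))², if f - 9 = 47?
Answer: 60025/16 ≈ 3751.6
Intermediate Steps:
f = 56 (f = 9 + 47 = 56)
(f + (-4*6*1 - 18)/(10 - 18))² = (56 + (-4*6*1 - 18)/(10 - 18))² = (56 + (-24*1 - 18)/(-8))² = (56 + (-24 - 18)*(-⅛))² = (56 - 42*(-⅛))² = (56 + 21/4)² = (245/4)² = 60025/16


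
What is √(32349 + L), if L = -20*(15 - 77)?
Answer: √33589 ≈ 183.27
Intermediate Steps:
L = 1240 (L = -20*(-62) = 1240)
√(32349 + L) = √(32349 + 1240) = √33589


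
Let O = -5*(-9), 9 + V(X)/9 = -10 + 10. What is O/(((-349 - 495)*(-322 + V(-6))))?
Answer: 45/340132 ≈ 0.00013230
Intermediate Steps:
V(X) = -81 (V(X) = -81 + 9*(-10 + 10) = -81 + 9*0 = -81 + 0 = -81)
O = 45
O/(((-349 - 495)*(-322 + V(-6)))) = 45/(((-349 - 495)*(-322 - 81))) = 45/((-844*(-403))) = 45/340132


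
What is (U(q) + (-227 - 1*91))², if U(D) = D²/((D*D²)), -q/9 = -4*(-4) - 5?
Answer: 991179289/9801 ≈ 1.0113e+5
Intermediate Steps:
q = -99 (q = -9*(-4*(-4) - 5) = -9*(16 - 5) = -9*11 = -99)
U(D) = 1/D (U(D) = D²/(D³) = D²/D³ = 1/D)
(U(q) + (-227 - 1*91))² = (1/(-99) + (-227 - 1*91))² = (-1/99 + (-227 - 91))² = (-1/99 - 318)² = (-31483/99)² = 991179289/9801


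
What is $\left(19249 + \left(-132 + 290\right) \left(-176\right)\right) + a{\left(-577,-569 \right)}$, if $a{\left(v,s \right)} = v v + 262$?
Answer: $324632$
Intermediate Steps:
$a{\left(v,s \right)} = 262 + v^{2}$ ($a{\left(v,s \right)} = v^{2} + 262 = 262 + v^{2}$)
$\left(19249 + \left(-132 + 290\right) \left(-176\right)\right) + a{\left(-577,-569 \right)} = \left(19249 + \left(-132 + 290\right) \left(-176\right)\right) + \left(262 + \left(-577\right)^{2}\right) = \left(19249 + 158 \left(-176\right)\right) + \left(262 + 332929\right) = \left(19249 - 27808\right) + 333191 = -8559 + 333191 = 324632$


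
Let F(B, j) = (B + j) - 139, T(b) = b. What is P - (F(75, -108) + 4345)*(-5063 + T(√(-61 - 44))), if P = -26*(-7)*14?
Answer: 21130447 - 4173*I*√105 ≈ 2.113e+7 - 42761.0*I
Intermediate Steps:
F(B, j) = -139 + B + j
P = 2548 (P = 182*14 = 2548)
P - (F(75, -108) + 4345)*(-5063 + T(√(-61 - 44))) = 2548 - ((-139 + 75 - 108) + 4345)*(-5063 + √(-61 - 44)) = 2548 - (-172 + 4345)*(-5063 + √(-105)) = 2548 - 4173*(-5063 + I*√105) = 2548 - (-21127899 + 4173*I*√105) = 2548 + (21127899 - 4173*I*√105) = 21130447 - 4173*I*√105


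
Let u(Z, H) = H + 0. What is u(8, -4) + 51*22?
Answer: 1118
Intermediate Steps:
u(Z, H) = H
u(8, -4) + 51*22 = -4 + 51*22 = -4 + 1122 = 1118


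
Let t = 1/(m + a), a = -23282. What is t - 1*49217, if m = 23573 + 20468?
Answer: -1021695702/20759 ≈ -49217.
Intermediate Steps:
m = 44041
t = 1/20759 (t = 1/(44041 - 23282) = 1/20759 ≈ 4.8172e-5)
t - 1*49217 = 1/20759 - 1*49217 = 1/20759 - 49217 = -1021695702/20759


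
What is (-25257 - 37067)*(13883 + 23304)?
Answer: -2317642588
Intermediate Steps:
(-25257 - 37067)*(13883 + 23304) = -62324*37187 = -2317642588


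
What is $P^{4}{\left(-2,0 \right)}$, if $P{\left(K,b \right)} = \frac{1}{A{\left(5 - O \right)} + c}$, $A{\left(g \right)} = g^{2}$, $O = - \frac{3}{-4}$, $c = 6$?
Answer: $\frac{65536}{21970650625} \approx 2.9829 \cdot 10^{-6}$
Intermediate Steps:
$O = \frac{3}{4}$ ($O = \left(-3\right) \left(- \frac{1}{4}\right) = \frac{3}{4} \approx 0.75$)
$P{\left(K,b \right)} = \frac{16}{385}$ ($P{\left(K,b \right)} = \frac{1}{\left(5 - \frac{3}{4}\right)^{2} + 6} = \frac{1}{\left(\frac{17}{4}\right)^{2} + 6} = \frac{1}{\frac{289}{16} + 6} = \frac{1}{\frac{385}{16}} = \frac{16}{385}$)
$P^{4}{\left(-2,0 \right)} = \left(\frac{16}{385}\right)^{4} = \frac{65536}{21970650625}$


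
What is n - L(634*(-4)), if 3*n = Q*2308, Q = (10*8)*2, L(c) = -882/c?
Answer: 468245717/3804 ≈ 1.2309e+5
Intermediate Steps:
Q = 160 (Q = 80*2 = 160)
n = 369280/3 (n = (160*2308)/3 = (1/3)*369280 = 369280/3 ≈ 1.2309e+5)
n - L(634*(-4)) = 369280/3 - (-882)/(634*(-4)) = 369280/3 - (-882)/(-2536) = 369280/3 - (-882)*(-1)/2536 = 369280/3 - 1*441/1268 = 369280/3 - 441/1268 = 468245717/3804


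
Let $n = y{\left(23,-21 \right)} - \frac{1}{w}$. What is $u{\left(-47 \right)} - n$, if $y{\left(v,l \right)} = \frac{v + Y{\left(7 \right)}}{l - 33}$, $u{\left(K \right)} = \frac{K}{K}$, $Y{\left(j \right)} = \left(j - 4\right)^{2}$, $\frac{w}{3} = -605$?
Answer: $\frac{26006}{16335} \approx 1.592$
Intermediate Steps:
$w = -1815$ ($w = 3 \left(-605\right) = -1815$)
$Y{\left(j \right)} = \left(-4 + j\right)^{2}$
$u{\left(K \right)} = 1$
$y{\left(v,l \right)} = \frac{9 + v}{-33 + l}$ ($y{\left(v,l \right)} = \frac{v + \left(-4 + 7\right)^{2}}{l - 33} = \frac{v + 3^{2}}{-33 + l} = \frac{v + 9}{-33 + l} = \frac{9 + v}{-33 + l}$)
$n = - \frac{9671}{16335}$ ($n = \frac{9 + 23}{-33 - 21} - \frac{1}{-1815} = \frac{1}{-54} \cdot 32 - - \frac{1}{1815} = \left(- \frac{1}{54}\right) 32 + \frac{1}{1815} = - \frac{16}{27} + \frac{1}{1815} = - \frac{9671}{16335} \approx -0.59204$)
$u{\left(-47 \right)} - n = 1 - - \frac{9671}{16335} = 1 + \frac{9671}{16335} = \frac{26006}{16335}$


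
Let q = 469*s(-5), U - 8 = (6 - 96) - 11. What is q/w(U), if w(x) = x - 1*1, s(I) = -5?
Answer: 2345/94 ≈ 24.947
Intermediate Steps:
U = -93 (U = 8 + ((6 - 96) - 11) = 8 + (-90 - 11) = 8 - 101 = -93)
w(x) = -1 + x (w(x) = x - 1 = -1 + x)
q = -2345 (q = 469*(-5) = -2345)
q/w(U) = -2345/(-1 - 93) = -2345/(-94) = -2345*(-1/94) = 2345/94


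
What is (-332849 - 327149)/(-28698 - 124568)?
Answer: 329999/76633 ≈ 4.3062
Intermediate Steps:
(-332849 - 327149)/(-28698 - 124568) = -659998/(-153266) = -659998*(-1/153266) = 329999/76633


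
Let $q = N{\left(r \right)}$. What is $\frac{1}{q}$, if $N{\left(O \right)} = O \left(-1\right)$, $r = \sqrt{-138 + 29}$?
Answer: $\frac{i \sqrt{109}}{109} \approx 0.095783 i$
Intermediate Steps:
$r = i \sqrt{109}$ ($r = \sqrt{-109} = i \sqrt{109} \approx 10.44 i$)
$N{\left(O \right)} = - O$
$q = - i \sqrt{109} \approx - 10.44 i$
$\frac{1}{q} = \frac{1}{\left(-1\right) i \sqrt{109}} = \frac{i \sqrt{109}}{109}$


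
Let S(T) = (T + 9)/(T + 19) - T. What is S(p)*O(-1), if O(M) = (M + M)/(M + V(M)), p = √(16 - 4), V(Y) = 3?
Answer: -159/349 + 678*√3/349 ≈ 2.9093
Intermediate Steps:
p = 2*√3 (p = √12 = 2*√3 ≈ 3.4641)
S(T) = -T + (9 + T)/(19 + T) (S(T) = (9 + T)/(19 + T) - T = -T + (9 + T)/(19 + T))
O(M) = 2*M/(3 + M) (O(M) = (M + M)/(M + 3) = (2*M)/(3 + M) = 2*M/(3 + M))
S(p)*O(-1) = ((9 - (2*√3)² - 36*√3)/(19 + 2*√3))*(2*(-1)/(3 - 1)) = ((9 - 1*12 - 36*√3)/(19 + 2*√3))*(2*(-1)/2) = ((9 - 12 - 36*√3)/(19 + 2*√3))*(2*(-1)*(½)) = ((-3 - 36*√3)/(19 + 2*√3))*(-1) = -(-3 - 36*√3)/(19 + 2*√3)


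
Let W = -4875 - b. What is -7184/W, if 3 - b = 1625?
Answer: 7184/3253 ≈ 2.2084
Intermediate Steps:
b = -1622 (b = 3 - 1*1625 = 3 - 1625 = -1622)
W = -3253 (W = -4875 - 1*(-1622) = -4875 + 1622 = -3253)
-7184/W = -7184/(-3253) = -7184*(-1/3253) = 7184/3253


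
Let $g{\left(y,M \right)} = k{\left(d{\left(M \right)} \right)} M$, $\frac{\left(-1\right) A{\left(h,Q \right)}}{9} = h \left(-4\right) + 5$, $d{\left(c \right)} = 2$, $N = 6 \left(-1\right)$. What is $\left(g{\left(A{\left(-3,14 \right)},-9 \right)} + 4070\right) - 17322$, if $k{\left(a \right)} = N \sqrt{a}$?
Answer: $-13252 + 54 \sqrt{2} \approx -13176.0$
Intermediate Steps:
$N = -6$
$k{\left(a \right)} = - 6 \sqrt{a}$
$A{\left(h,Q \right)} = -45 + 36 h$ ($A{\left(h,Q \right)} = - 9 \left(h \left(-4\right) + 5\right) = - 9 \left(- 4 h + 5\right) = - 9 \left(5 - 4 h\right) = -45 + 36 h$)
$g{\left(y,M \right)} = - 6 M \sqrt{2}$ ($g{\left(y,M \right)} = - 6 \sqrt{2} M = - 6 M \sqrt{2}$)
$\left(g{\left(A{\left(-3,14 \right)},-9 \right)} + 4070\right) - 17322 = \left(\left(-6\right) \left(-9\right) \sqrt{2} + 4070\right) - 17322 = \left(54 \sqrt{2} + 4070\right) - 17322 = \left(4070 + 54 \sqrt{2}\right) - 17322 = -13252 + 54 \sqrt{2}$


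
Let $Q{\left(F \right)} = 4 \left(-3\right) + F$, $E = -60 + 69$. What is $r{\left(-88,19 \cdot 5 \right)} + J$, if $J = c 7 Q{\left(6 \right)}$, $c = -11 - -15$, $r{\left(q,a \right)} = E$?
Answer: $-159$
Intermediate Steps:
$E = 9$
$r{\left(q,a \right)} = 9$
$Q{\left(F \right)} = -12 + F$
$c = 4$ ($c = -11 + 15 = 4$)
$J = -168$ ($J = 4 \cdot 7 \left(-12 + 6\right) = 28 \left(-6\right) = -168$)
$r{\left(-88,19 \cdot 5 \right)} + J = 9 - 168 = -159$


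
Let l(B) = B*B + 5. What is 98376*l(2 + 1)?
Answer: 1377264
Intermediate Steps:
l(B) = 5 + B**2 (l(B) = B**2 + 5 = 5 + B**2)
98376*l(2 + 1) = 98376*(5 + (2 + 1)**2) = 98376*(5 + 3**2) = 98376*(5 + 9) = 98376*14 = 1377264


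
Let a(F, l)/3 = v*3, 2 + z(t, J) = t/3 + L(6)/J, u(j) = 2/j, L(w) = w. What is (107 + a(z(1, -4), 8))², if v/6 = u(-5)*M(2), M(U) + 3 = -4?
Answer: 1666681/25 ≈ 66667.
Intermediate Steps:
M(U) = -7 (M(U) = -3 - 4 = -7)
z(t, J) = -2 + 6/J + t/3 (z(t, J) = -2 + (t/3 + 6/J) = -2 + (6/J + t/3) = -2 + 6/J + t/3)
v = 84/5 (v = 6*((2/(-5))*(-7)) = 6*((2*(-⅕))*(-7)) = 6*(-⅖*(-7)) = 6*(14/5) = 84/5 ≈ 16.800)
a(F, l) = 756/5 (a(F, l) = 3*((84/5)*3) = 3*(252/5) = 756/5)
(107 + a(z(1, -4), 8))² = (107 + 756/5)² = (1291/5)² = 1666681/25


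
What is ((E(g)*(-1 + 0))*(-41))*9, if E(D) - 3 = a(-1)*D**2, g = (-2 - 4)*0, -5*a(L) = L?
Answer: 1107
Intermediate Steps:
a(L) = -L/5
g = 0 (g = -6*0 = 0)
E(D) = 3 + D**2/5 (E(D) = 3 + (-1/5*(-1))*D**2 = 3 + D**2/5)
((E(g)*(-1 + 0))*(-41))*9 = (((3 + (1/5)*0**2)*(-1 + 0))*(-41))*9 = (((3 + (1/5)*0)*(-1))*(-41))*9 = (((3 + 0)*(-1))*(-41))*9 = ((3*(-1))*(-41))*9 = -3*(-41)*9 = 123*9 = 1107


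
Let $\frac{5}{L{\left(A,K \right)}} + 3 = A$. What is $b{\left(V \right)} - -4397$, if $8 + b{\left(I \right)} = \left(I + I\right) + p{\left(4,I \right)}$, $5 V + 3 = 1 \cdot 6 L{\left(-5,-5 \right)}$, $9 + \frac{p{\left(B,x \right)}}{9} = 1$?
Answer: $\frac{43143}{10} \approx 4314.3$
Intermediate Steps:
$p{\left(B,x \right)} = -72$ ($p{\left(B,x \right)} = -81 + 9 \cdot 1 = -81 + 9 = -72$)
$L{\left(A,K \right)} = \frac{5}{-3 + A}$
$V = - \frac{27}{20}$ ($V = - \frac{3}{5} + \frac{1 \cdot 6 \frac{5}{-3 - 5}}{5} = - \frac{3}{5} + \frac{6 \frac{5}{-8}}{5} = - \frac{3}{5} + \frac{6 \cdot 5 \left(- \frac{1}{8}\right)}{5} = - \frac{3}{5} + \frac{6 \left(- \frac{5}{8}\right)}{5} = - \frac{3}{5} + \frac{1}{5} \left(- \frac{15}{4}\right) = - \frac{3}{5} - \frac{3}{4} = - \frac{27}{20} \approx -1.35$)
$b{\left(I \right)} = -80 + 2 I$ ($b{\left(I \right)} = -8 + \left(\left(I + I\right) - 72\right) = -8 + \left(2 I - 72\right) = -8 + \left(-72 + 2 I\right) = -80 + 2 I$)
$b{\left(V \right)} - -4397 = \left(-80 + 2 \left(- \frac{27}{20}\right)\right) - -4397 = \left(-80 - \frac{27}{10}\right) + 4397 = - \frac{827}{10} + 4397 = \frac{43143}{10}$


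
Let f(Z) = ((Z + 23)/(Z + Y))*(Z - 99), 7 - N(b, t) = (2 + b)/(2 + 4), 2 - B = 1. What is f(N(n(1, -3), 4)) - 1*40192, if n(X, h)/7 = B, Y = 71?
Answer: -241361/6 ≈ -40227.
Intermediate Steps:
B = 1 (B = 2 - 1*1 = 2 - 1 = 1)
n(X, h) = 7 (n(X, h) = 7*1 = 7)
N(b, t) = 20/3 - b/6 (N(b, t) = 7 - (2 + b)/(2 + 4) = 7 - (2 + b)/6 = 7 - (⅓ + b/6) = 7 + (-⅓ - b/6) = 20/3 - b/6)
f(Z) = (-99 + Z)*(23 + Z)/(71 + Z) (f(Z) = ((Z + 23)/(Z + 71))*(Z - 99) = ((23 + Z)/(71 + Z))*(-99 + Z) = (-99 + Z)*(23 + Z)/(71 + Z))
f(N(n(1, -3), 4)) - 1*40192 = (-2277 + (20/3 - ⅙*7)² - 76*(20/3 - ⅙*7))/(71 + (20/3 - ⅙*7)) - 1*40192 = (-2277 + (20/3 - 7/6)² - 76*(20/3 - 7/6))/(71 + (20/3 - 7/6)) - 40192 = (-2277 + (11/2)² - 76*11/2)/(71 + 11/2) - 40192 = (-2277 + 121/4 - 418)/(153/2) - 40192 = (2/153)*(-10659/4) - 40192 = -209/6 - 40192 = -241361/6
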